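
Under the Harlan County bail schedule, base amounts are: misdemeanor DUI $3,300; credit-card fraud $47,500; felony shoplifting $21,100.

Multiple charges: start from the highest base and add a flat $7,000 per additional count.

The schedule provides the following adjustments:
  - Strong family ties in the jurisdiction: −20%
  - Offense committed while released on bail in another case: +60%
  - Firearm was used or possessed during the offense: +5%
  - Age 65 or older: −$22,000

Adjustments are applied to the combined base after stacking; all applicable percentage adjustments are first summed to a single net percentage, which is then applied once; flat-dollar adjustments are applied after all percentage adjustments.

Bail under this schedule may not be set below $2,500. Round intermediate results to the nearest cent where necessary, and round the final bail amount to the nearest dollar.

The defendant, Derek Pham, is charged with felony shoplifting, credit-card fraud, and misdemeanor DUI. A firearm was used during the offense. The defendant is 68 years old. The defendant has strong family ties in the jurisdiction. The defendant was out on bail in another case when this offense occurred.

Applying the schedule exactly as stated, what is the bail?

Base amounts from the schedule: felony shoplifting $21,100; credit-card fraud $47,500; misdemeanor DUI $3,300.
Stacking rule: highest base plus $7,000 per additional charge. Highest is credit-card fraud at $47,500; 2 additional charges → +$14,000. Combined base = $61,500.
Net percentage adjustment: −20% +60% +5% = +45%. $61,500 × 1.45 = $89,175.
Age 65 or older (−$22,000 flat): $89,175 − $22,000 = $67,175.
$67,175 is at or above the $2,500 minimum.

$67,175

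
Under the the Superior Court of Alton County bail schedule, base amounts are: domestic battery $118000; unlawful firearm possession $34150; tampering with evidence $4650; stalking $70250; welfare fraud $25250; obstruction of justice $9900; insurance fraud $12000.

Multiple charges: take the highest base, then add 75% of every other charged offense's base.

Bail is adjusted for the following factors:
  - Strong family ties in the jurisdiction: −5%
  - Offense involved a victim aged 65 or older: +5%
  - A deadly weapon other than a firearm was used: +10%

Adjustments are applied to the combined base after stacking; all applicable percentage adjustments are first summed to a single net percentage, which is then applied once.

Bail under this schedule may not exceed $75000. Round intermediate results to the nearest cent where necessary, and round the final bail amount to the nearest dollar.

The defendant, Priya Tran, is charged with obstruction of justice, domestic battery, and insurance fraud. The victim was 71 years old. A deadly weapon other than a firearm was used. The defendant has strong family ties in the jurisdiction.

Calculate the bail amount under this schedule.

$75000

Base amounts from the schedule: obstruction of justice $9900; domestic battery $118000; insurance fraud $12000.
Stacking rule: highest base plus 75% of each additional charge. Highest is domestic battery at $118000. Additional: $9900 × 75% = $7425; $12000 × 75% = $9000. Combined base = $118000 + $16425 = $134425.
Net percentage adjustment: −5% +5% +10% = +10%. $134425 × 1.1 = $147867.50.
Result $147867.50 exceeds the maximum of $75000; bail is capped at $75000.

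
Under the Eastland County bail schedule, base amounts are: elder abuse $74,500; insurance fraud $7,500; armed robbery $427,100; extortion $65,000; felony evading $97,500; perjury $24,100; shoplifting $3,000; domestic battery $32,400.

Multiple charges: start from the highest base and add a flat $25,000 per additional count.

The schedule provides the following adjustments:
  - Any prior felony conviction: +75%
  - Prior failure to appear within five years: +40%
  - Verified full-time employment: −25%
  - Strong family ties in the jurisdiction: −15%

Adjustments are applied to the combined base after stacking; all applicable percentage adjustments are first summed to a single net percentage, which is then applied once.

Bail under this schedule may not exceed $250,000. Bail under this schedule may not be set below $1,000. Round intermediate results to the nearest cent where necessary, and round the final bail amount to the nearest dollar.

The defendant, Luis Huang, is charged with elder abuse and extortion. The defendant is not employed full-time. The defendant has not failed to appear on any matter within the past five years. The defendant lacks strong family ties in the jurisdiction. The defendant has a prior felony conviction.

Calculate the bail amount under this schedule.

$174,125

Base amounts from the schedule: elder abuse $74,500; extortion $65,000.
Stacking rule: highest base plus $25,000 per additional charge. Highest is elder abuse at $74,500; 1 additional charge → +$25,000. Combined base = $99,500.
Any prior felony conviction (+75%): $99,500 × 1.75 = $174,125.
$174,125 is within the $250,000 maximum.
$174,125 is at or above the $1,000 minimum.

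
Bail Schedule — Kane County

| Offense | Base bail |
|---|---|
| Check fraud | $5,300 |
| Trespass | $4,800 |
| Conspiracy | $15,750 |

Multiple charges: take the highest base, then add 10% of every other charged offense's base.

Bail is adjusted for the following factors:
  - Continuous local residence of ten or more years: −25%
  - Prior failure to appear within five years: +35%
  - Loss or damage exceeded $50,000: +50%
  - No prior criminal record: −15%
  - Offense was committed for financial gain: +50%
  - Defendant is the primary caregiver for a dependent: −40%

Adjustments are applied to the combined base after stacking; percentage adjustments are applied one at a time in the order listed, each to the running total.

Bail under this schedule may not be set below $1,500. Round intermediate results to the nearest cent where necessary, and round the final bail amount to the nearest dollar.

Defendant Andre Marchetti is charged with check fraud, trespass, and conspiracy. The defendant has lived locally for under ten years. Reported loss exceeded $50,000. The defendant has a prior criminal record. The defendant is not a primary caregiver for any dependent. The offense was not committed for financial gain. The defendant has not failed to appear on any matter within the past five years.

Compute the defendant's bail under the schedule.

Base amounts from the schedule: check fraud $5,300; trespass $4,800; conspiracy $15,750.
Stacking rule: highest base plus 10% of each additional charge. Highest is conspiracy at $15,750. Additional: $5,300 × 10% = $530; $4,800 × 10% = $480. Combined base = $15,750 + $1,010 = $16,760.
Loss or damage exceeded $50,000 (+50%): $16,760 × 1.5 = $25,140.
$25,140 is at or above the $1,500 minimum.

$25,140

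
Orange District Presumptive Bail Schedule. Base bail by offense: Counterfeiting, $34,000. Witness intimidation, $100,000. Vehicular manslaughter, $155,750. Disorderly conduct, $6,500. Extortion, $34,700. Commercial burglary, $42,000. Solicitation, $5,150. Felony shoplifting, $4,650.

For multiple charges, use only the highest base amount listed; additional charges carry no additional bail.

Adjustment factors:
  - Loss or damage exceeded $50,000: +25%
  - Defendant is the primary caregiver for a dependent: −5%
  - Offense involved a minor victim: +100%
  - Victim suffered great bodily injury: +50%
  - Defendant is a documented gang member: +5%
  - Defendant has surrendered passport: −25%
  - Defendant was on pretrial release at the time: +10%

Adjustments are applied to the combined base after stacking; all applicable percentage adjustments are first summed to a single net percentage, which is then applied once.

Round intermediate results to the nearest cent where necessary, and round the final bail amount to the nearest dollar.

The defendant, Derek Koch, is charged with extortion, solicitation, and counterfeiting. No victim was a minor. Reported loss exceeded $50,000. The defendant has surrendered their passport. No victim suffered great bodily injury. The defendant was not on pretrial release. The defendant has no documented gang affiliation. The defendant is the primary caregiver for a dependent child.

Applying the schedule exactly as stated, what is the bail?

$32,965

Base amounts from the schedule: extortion $34,700; solicitation $5,150; counterfeiting $34,000.
Stacking rule: use the highest base only. Highest is extortion at $34,700. Combined base = $34,700.
Net percentage adjustment: +25% −5% −25% = −5%. $34,700 × 0.95 = $32,965.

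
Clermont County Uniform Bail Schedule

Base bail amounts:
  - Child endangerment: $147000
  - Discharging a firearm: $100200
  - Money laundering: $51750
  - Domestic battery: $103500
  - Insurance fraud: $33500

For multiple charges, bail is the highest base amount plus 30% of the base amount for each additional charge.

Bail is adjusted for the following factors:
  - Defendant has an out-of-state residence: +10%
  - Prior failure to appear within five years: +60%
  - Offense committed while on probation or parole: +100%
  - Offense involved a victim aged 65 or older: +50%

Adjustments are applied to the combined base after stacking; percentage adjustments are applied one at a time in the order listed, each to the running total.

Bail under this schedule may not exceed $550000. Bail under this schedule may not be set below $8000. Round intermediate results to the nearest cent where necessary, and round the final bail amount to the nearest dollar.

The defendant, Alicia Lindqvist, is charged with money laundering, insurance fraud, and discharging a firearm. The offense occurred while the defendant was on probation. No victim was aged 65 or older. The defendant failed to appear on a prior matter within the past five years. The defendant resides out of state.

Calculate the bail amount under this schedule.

Base amounts from the schedule: money laundering $51750; insurance fraud $33500; discharging a firearm $100200.
Stacking rule: highest base plus 30% of each additional charge. Highest is discharging a firearm at $100200. Additional: $51750 × 30% = $15525; $33500 × 30% = $10050. Combined base = $100200 + $25575 = $125775.
Defendant has an out-of-state residence (+10%): $125775 × 1.1 = $138352.50.
Prior failure to appear within five years (+60%): $138352.50 × 1.6 = $221364.
Offense committed while on probation or parole (+100%): $221364 × 2 = $442728.
$442728 is within the $550000 maximum.
$442728 is at or above the $8000 minimum.

$442728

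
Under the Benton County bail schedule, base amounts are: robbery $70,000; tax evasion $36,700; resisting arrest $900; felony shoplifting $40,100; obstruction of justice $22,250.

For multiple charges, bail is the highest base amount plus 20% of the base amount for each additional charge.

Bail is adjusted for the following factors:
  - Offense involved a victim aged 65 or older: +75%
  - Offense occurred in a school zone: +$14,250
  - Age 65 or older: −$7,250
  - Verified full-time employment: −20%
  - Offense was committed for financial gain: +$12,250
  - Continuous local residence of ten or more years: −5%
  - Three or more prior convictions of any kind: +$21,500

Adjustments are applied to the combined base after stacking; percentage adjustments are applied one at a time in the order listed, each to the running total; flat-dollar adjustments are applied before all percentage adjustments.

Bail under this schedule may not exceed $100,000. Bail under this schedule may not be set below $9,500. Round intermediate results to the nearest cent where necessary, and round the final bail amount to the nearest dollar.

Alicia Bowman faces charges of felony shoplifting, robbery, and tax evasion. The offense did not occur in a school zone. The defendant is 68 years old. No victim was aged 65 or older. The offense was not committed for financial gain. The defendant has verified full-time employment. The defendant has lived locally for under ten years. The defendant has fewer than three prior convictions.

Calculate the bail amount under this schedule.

$62,488

Base amounts from the schedule: felony shoplifting $40,100; robbery $70,000; tax evasion $36,700.
Stacking rule: highest base plus 20% of each additional charge. Highest is robbery at $70,000. Additional: $40,100 × 20% = $8,020; $36,700 × 20% = $7,340. Combined base = $70,000 + $15,360 = $85,360.
Age 65 or older (−$7,250 flat): $85,360 − $7,250 = $78,110.
Verified full-time employment (−20%): $78,110 × 0.8 = $62,488.
$62,488 is within the $100,000 maximum.
$62,488 is at or above the $9,500 minimum.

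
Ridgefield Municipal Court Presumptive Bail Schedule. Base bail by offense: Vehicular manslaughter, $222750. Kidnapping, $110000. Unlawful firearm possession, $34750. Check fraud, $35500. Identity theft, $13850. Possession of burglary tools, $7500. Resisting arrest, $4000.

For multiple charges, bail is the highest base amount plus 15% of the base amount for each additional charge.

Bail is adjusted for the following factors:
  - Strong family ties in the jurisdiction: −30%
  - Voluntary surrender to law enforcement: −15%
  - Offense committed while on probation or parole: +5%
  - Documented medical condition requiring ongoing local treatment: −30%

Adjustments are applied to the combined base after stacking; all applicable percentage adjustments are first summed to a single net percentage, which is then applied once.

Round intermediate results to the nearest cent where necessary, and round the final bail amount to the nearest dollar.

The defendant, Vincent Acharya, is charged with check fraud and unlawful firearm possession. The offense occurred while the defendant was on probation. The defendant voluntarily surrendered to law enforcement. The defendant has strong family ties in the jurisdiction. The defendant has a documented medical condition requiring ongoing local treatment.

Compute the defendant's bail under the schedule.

Base amounts from the schedule: check fraud $35500; unlawful firearm possession $34750.
Stacking rule: highest base plus 15% of each additional charge. Highest is check fraud at $35500. Additional: $34750 × 15% = $5212.50. Combined base = $35500 + $5212.50 = $40712.50.
Net percentage adjustment: −30% −15% +5% −30% = −70%. $40712.50 × 0.3 = $12213.75.
Rounded to the nearest dollar: $12214.

$12214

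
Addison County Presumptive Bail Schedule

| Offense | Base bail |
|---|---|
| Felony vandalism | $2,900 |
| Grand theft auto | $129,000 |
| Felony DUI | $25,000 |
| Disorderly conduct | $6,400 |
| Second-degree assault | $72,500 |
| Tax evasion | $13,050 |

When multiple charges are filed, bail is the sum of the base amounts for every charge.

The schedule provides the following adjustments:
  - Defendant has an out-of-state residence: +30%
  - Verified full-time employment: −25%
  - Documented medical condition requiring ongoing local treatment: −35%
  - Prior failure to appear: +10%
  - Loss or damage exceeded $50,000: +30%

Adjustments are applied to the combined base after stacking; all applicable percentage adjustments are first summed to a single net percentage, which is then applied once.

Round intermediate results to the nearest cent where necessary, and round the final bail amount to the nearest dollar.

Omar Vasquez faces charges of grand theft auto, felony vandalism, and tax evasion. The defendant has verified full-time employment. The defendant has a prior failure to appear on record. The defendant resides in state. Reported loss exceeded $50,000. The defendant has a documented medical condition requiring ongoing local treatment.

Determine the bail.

Base amounts from the schedule: grand theft auto $129,000; felony vandalism $2,900; tax evasion $13,050.
Stacking rule: sum of all bases. $129,000 + $2,900 + $13,050 = $144,950.
Net percentage adjustment: −25% −35% +10% +30% = −20%. $144,950 × 0.8 = $115,960.

$115,960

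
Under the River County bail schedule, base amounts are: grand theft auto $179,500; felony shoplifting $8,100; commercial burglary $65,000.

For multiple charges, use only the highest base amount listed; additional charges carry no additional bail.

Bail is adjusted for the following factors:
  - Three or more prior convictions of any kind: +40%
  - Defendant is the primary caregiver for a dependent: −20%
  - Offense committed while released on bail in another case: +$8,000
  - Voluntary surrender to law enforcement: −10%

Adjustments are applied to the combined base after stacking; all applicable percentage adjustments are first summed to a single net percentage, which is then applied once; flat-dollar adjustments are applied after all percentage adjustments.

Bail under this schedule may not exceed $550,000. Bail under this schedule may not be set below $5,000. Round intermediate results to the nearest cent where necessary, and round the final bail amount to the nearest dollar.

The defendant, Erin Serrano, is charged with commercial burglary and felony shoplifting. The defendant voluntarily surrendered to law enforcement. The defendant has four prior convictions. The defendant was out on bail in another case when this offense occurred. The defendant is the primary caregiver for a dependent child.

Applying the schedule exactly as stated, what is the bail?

$79,500

Base amounts from the schedule: commercial burglary $65,000; felony shoplifting $8,100.
Stacking rule: use the highest base only. Highest is commercial burglary at $65,000. Combined base = $65,000.
Net percentage adjustment: +40% −20% −10% = +10%. $65,000 × 1.1 = $71,500.
Offense committed while released on bail in another case (+$8,000 flat): $71,500 + $8,000 = $79,500.
$79,500 is within the $550,000 maximum.
$79,500 is at or above the $5,000 minimum.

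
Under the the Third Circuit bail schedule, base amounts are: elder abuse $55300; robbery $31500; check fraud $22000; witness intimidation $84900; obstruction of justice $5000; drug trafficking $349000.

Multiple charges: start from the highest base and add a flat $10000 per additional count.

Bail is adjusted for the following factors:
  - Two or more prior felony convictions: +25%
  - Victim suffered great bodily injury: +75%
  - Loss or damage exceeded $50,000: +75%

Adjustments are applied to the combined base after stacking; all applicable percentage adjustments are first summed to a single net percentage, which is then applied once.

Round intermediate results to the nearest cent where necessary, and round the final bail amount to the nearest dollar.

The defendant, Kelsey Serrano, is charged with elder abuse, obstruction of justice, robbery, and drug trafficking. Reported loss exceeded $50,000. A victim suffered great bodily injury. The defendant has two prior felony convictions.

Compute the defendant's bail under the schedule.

$1042250

Base amounts from the schedule: elder abuse $55300; obstruction of justice $5000; robbery $31500; drug trafficking $349000.
Stacking rule: highest base plus $10000 per additional charge. Highest is drug trafficking at $349000; 3 additional charges → +$30000. Combined base = $379000.
Net percentage adjustment: +25% +75% +75% = +175%. $379000 × 2.75 = $1042250.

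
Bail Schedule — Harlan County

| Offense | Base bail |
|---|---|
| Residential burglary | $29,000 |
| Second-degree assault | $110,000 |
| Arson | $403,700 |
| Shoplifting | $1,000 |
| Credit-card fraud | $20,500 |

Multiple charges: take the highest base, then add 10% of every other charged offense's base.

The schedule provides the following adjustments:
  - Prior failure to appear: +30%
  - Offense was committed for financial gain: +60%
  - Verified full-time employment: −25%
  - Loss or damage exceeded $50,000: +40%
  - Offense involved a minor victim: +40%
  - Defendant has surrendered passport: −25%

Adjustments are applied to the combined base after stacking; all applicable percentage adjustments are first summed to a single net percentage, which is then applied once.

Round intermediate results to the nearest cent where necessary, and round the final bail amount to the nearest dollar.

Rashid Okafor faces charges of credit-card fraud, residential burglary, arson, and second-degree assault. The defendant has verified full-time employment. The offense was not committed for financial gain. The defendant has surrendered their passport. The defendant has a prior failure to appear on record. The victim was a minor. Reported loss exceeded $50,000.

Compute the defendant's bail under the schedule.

$671,440

Base amounts from the schedule: credit-card fraud $20,500; residential burglary $29,000; arson $403,700; second-degree assault $110,000.
Stacking rule: highest base plus 10% of each additional charge. Highest is arson at $403,700. Additional: $20,500 × 10% = $2,050; $29,000 × 10% = $2,900; $110,000 × 10% = $11,000. Combined base = $403,700 + $15,950 = $419,650.
Net percentage adjustment: +30% −25% +40% +40% −25% = +60%. $419,650 × 1.6 = $671,440.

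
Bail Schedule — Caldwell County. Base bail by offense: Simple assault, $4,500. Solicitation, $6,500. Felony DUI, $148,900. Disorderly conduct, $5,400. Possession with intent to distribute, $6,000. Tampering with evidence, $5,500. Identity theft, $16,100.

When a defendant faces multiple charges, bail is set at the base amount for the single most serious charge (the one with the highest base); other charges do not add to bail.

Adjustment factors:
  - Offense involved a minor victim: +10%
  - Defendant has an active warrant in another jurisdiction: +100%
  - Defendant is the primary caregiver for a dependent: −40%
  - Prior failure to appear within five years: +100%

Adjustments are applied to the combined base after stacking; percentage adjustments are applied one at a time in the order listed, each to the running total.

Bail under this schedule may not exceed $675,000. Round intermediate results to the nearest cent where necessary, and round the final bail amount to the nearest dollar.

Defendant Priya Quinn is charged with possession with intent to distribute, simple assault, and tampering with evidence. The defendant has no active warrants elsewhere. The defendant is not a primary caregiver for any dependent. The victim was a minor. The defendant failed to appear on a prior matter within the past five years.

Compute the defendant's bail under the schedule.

$13,200

Base amounts from the schedule: possession with intent to distribute $6,000; simple assault $4,500; tampering with evidence $5,500.
Stacking rule: use the highest base only. Highest is possession with intent to distribute at $6,000. Combined base = $6,000.
Offense involved a minor victim (+10%): $6,000 × 1.1 = $6,600.
Prior failure to appear within five years (+100%): $6,600 × 2 = $13,200.
$13,200 is within the $675,000 maximum.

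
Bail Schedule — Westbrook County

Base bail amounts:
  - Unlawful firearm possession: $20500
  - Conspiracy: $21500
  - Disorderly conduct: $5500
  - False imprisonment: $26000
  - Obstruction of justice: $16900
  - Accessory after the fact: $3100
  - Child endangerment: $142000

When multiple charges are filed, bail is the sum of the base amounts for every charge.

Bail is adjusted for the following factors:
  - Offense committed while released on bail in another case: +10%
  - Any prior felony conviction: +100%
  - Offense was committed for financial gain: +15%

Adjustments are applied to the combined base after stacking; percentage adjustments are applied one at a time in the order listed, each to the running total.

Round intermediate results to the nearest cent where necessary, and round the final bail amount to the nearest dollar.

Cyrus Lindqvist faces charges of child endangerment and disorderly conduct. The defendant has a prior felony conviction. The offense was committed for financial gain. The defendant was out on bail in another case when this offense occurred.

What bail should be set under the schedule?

$373175

Base amounts from the schedule: child endangerment $142000; disorderly conduct $5500.
Stacking rule: sum of all bases. $142000 + $5500 = $147500.
Offense committed while released on bail in another case (+10%): $147500 × 1.1 = $162250.
Any prior felony conviction (+100%): $162250 × 2 = $324500.
Offense was committed for financial gain (+15%): $324500 × 1.15 = $373175.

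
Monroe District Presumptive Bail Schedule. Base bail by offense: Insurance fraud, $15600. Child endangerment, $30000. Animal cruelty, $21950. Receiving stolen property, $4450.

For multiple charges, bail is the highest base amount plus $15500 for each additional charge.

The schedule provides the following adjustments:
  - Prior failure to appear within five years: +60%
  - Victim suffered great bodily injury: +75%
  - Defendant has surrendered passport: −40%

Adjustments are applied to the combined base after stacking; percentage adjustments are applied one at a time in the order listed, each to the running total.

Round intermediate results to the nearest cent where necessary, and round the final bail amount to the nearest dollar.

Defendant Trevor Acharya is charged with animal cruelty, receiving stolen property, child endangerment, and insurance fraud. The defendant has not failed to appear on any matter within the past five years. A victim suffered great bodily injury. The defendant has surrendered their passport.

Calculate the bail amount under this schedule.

$80325

Base amounts from the schedule: animal cruelty $21950; receiving stolen property $4450; child endangerment $30000; insurance fraud $15600.
Stacking rule: highest base plus $15500 per additional charge. Highest is child endangerment at $30000; 3 additional charges → +$46500. Combined base = $76500.
Victim suffered great bodily injury (+75%): $76500 × 1.75 = $133875.
Defendant has surrendered passport (−40%): $133875 × 0.6 = $80325.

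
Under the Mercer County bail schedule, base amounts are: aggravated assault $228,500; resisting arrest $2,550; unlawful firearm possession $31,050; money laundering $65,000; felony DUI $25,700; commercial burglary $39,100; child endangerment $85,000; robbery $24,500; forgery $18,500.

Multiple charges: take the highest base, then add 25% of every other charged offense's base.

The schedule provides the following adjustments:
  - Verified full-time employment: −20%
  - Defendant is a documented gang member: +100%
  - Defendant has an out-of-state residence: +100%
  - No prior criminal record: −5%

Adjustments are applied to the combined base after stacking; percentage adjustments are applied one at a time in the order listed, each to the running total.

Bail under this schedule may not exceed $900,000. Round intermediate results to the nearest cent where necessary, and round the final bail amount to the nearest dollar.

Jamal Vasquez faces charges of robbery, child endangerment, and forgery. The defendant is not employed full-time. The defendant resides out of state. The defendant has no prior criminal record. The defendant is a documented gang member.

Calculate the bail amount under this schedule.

$363,850

Base amounts from the schedule: robbery $24,500; child endangerment $85,000; forgery $18,500.
Stacking rule: highest base plus 25% of each additional charge. Highest is child endangerment at $85,000. Additional: $24,500 × 25% = $6,125; $18,500 × 25% = $4,625. Combined base = $85,000 + $10,750 = $95,750.
Defendant is a documented gang member (+100%): $95,750 × 2 = $191,500.
Defendant has an out-of-state residence (+100%): $191,500 × 2 = $383,000.
No prior criminal record (−5%): $383,000 × 0.95 = $363,850.
$363,850 is within the $900,000 maximum.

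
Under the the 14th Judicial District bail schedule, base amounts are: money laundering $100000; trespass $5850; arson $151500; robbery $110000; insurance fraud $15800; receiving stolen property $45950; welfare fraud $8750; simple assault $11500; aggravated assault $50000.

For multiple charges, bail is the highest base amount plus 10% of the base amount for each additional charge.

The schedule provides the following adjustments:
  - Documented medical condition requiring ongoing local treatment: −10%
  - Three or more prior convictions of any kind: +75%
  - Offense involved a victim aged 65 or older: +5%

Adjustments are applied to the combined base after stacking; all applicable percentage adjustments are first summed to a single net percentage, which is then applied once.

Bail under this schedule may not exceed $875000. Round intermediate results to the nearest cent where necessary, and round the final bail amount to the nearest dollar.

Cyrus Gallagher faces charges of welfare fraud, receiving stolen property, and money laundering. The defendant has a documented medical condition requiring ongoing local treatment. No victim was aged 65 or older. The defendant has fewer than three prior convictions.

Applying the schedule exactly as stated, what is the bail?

Base amounts from the schedule: welfare fraud $8750; receiving stolen property $45950; money laundering $100000.
Stacking rule: highest base plus 10% of each additional charge. Highest is money laundering at $100000. Additional: $8750 × 10% = $875; $45950 × 10% = $4595. Combined base = $100000 + $5470 = $105470.
Documented medical condition requiring ongoing local treatment (−10%): $105470 × 0.9 = $94923.
$94923 is within the $875000 maximum.

$94923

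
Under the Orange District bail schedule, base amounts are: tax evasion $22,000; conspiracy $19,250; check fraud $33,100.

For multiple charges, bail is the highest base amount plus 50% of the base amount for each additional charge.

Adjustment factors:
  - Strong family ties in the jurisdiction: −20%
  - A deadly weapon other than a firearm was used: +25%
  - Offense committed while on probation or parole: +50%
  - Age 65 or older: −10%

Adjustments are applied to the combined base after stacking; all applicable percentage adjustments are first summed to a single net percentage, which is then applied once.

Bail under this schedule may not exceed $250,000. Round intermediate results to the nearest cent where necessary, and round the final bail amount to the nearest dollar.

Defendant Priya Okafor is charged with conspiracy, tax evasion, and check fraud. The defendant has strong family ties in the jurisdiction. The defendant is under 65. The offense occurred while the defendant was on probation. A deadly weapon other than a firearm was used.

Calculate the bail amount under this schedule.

Base amounts from the schedule: conspiracy $19,250; tax evasion $22,000; check fraud $33,100.
Stacking rule: highest base plus 50% of each additional charge. Highest is check fraud at $33,100. Additional: $19,250 × 50% = $9,625; $22,000 × 50% = $11,000. Combined base = $33,100 + $20,625 = $53,725.
Net percentage adjustment: −20% +25% +50% = +55%. $53,725 × 1.55 = $83,273.75.
$83,273.75 is within the $250,000 maximum.
Rounded to the nearest dollar: $83,274.

$83,274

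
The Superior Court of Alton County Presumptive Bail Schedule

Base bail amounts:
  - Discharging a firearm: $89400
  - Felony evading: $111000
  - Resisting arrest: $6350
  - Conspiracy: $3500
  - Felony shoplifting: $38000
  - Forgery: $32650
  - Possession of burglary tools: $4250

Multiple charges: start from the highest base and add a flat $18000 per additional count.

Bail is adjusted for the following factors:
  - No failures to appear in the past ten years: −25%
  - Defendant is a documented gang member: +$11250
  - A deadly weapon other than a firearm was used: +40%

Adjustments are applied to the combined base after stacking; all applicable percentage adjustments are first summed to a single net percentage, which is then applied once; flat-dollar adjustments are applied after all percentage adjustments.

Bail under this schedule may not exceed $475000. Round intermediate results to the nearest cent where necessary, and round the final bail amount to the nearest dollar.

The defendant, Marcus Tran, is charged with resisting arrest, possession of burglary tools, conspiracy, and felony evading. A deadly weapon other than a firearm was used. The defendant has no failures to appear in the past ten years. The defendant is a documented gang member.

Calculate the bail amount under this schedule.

$201000

Base amounts from the schedule: resisting arrest $6350; possession of burglary tools $4250; conspiracy $3500; felony evading $111000.
Stacking rule: highest base plus $18000 per additional charge. Highest is felony evading at $111000; 3 additional charges → +$54000. Combined base = $165000.
Net percentage adjustment: −25% +40% = +15%. $165000 × 1.15 = $189750.
Defendant is a documented gang member (+$11250 flat): $189750 + $11250 = $201000.
$201000 is within the $475000 maximum.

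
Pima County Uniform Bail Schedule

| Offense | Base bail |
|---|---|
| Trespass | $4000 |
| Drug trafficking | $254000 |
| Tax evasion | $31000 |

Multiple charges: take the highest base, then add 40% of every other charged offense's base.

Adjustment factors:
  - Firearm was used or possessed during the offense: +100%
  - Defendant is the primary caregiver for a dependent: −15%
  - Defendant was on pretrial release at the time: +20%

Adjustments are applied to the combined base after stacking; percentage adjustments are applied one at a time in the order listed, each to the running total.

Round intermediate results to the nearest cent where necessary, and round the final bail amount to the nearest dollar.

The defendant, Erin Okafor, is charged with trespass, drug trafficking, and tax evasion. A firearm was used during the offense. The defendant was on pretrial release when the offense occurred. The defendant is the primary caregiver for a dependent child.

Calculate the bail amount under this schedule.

$546720

Base amounts from the schedule: trespass $4000; drug trafficking $254000; tax evasion $31000.
Stacking rule: highest base plus 40% of each additional charge. Highest is drug trafficking at $254000. Additional: $4000 × 40% = $1600; $31000 × 40% = $12400. Combined base = $254000 + $14000 = $268000.
Firearm was used or possessed during the offense (+100%): $268000 × 2 = $536000.
Defendant is the primary caregiver for a dependent (−15%): $536000 × 0.85 = $455600.
Defendant was on pretrial release at the time (+20%): $455600 × 1.2 = $546720.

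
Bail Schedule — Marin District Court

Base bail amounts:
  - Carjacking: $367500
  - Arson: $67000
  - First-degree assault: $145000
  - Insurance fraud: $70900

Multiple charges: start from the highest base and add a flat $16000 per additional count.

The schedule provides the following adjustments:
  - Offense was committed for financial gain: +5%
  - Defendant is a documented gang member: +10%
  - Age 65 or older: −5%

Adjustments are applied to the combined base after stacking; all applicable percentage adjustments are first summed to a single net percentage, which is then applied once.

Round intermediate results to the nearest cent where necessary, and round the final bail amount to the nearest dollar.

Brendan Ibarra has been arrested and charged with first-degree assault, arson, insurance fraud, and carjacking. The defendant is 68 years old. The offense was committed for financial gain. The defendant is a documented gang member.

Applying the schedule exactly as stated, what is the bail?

$457050

Base amounts from the schedule: first-degree assault $145000; arson $67000; insurance fraud $70900; carjacking $367500.
Stacking rule: highest base plus $16000 per additional charge. Highest is carjacking at $367500; 3 additional charges → +$48000. Combined base = $415500.
Net percentage adjustment: +5% +10% −5% = +10%. $415500 × 1.1 = $457050.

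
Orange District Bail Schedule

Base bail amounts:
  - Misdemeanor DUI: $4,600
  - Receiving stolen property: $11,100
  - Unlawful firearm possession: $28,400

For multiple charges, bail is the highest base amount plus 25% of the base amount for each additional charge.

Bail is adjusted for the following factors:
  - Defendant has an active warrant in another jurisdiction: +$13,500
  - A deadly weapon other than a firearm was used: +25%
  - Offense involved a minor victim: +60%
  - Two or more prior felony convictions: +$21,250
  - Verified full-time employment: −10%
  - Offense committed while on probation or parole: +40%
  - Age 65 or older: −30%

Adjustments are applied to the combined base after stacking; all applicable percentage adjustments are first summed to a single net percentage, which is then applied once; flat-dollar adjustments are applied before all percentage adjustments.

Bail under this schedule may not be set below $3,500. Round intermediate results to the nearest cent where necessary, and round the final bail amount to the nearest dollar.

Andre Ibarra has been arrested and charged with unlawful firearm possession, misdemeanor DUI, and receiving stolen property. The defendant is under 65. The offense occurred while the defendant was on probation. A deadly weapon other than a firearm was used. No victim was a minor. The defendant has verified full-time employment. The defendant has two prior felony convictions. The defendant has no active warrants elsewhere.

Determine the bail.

$83,041

Base amounts from the schedule: unlawful firearm possession $28,400; misdemeanor DUI $4,600; receiving stolen property $11,100.
Stacking rule: highest base plus 25% of each additional charge. Highest is unlawful firearm possession at $28,400. Additional: $4,600 × 25% = $1,150; $11,100 × 25% = $2,775. Combined base = $28,400 + $3,925 = $32,325.
Two or more prior felony convictions (+$21,250 flat): $32,325 + $21,250 = $53,575.
Net percentage adjustment: +25% −10% +40% = +55%. $53,575 × 1.55 = $83,041.25.
$83,041.25 is at or above the $3,500 minimum.
Rounded to the nearest dollar: $83,041.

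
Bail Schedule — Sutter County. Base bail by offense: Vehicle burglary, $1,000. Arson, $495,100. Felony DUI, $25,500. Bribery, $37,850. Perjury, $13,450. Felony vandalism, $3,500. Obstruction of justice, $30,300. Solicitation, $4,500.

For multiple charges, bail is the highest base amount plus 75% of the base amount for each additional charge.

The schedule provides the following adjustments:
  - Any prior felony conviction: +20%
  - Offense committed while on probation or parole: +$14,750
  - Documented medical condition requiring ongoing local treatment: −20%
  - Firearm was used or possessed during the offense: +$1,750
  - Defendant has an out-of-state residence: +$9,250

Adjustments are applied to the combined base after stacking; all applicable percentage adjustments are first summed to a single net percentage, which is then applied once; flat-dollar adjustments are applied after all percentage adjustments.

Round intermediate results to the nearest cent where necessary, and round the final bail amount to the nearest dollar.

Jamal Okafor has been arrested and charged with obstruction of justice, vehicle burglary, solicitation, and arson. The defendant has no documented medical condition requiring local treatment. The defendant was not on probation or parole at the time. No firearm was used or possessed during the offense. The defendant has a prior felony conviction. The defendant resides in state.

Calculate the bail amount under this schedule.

Base amounts from the schedule: obstruction of justice $30,300; vehicle burglary $1,000; solicitation $4,500; arson $495,100.
Stacking rule: highest base plus 75% of each additional charge. Highest is arson at $495,100. Additional: $30,300 × 75% = $22,725; $1,000 × 75% = $750; $4,500 × 75% = $3,375. Combined base = $495,100 + $26,850 = $521,950.
Any prior felony conviction (+20%): $521,950 × 1.2 = $626,340.

$626,340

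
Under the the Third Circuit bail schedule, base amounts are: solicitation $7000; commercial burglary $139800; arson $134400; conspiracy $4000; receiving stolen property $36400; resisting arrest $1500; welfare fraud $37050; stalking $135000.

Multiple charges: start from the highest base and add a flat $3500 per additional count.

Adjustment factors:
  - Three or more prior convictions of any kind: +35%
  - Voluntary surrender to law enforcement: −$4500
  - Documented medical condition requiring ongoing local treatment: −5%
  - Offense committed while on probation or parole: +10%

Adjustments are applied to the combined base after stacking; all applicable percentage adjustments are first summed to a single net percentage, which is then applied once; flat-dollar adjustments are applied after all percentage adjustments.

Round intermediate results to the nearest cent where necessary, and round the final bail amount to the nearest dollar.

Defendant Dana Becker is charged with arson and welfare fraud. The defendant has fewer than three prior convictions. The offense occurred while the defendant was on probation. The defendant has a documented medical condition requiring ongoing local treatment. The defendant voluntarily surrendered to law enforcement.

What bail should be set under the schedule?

Base amounts from the schedule: arson $134400; welfare fraud $37050.
Stacking rule: highest base plus $3500 per additional charge. Highest is arson at $134400; 1 additional charge → +$3500. Combined base = $137900.
Net percentage adjustment: −5% +10% = +5%. $137900 × 1.05 = $144795.
Voluntary surrender to law enforcement (−$4500 flat): $144795 − $4500 = $140295.

$140295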